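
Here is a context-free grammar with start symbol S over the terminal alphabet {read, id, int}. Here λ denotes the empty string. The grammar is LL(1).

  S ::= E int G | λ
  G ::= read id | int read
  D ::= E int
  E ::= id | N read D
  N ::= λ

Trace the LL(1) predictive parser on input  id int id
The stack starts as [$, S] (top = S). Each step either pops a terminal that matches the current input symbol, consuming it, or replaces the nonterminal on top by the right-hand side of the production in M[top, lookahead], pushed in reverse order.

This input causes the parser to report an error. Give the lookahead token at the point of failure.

id

     Stack       Input        Action
  1  $ S         id int id $  expand S ::= E int G
  2  $ G int E   id int id $  expand E ::= id
  3  $ G int id  id int id $  match id
  4  $ G int     int id $     match int
  5  $ G         id $         error: M[G, id] is empty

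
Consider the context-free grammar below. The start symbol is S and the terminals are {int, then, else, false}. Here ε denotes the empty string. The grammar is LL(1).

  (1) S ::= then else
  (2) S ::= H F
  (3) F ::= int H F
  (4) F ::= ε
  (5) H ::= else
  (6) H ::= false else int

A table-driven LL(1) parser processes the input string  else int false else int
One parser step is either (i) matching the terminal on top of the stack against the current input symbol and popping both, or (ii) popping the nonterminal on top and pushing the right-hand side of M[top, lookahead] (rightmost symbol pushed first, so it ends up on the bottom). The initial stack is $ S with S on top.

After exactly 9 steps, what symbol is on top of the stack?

F

     Stack               Input                      Action
  1  $ S                 else int false else int $  expand S ::= H F
  2  $ F H               else int false else int $  expand H ::= else
  3  $ F else            else int false else int $  match else
  4  $ F                 int false else int $       expand F ::= int H F
  5  $ F H int           int false else int $       match int
  6  $ F H               false else int $           expand H ::= false else int
  7  $ F int else false  false else int $           match false
  8  $ F int else        else int $                 match else
  9  $ F int             int $                      match int
Stack after step 9: $ F (top = F).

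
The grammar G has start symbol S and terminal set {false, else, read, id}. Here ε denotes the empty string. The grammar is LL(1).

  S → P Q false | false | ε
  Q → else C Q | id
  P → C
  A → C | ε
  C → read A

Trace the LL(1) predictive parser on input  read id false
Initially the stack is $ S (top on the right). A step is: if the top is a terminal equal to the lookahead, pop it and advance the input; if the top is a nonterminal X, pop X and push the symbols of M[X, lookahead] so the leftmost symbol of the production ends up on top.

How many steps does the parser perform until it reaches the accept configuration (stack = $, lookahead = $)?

8

     Stack             Input            Action
  1  $ S               read id false $  expand S → P Q false
  2  $ false Q P       read id false $  expand P → C
  3  $ false Q C       read id false $  expand C → read A
  4  $ false Q A read  read id false $  match read
  5  $ false Q A       id false $       expand A → ε
  6  $ false Q         id false $       expand Q → id
  7  $ false id        id false $       match id
  8  $ false           false $          match false
Accept reached after 8 steps.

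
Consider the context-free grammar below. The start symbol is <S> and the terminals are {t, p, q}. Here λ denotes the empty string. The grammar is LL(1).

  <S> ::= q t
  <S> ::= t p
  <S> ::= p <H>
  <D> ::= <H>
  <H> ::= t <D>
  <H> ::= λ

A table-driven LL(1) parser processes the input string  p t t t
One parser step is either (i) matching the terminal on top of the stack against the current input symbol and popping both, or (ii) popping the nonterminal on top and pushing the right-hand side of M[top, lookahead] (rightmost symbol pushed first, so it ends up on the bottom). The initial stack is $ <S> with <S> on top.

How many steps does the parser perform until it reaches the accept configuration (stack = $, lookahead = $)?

step 1: stack=$ <S>  input=p t t t $  — expand <S> ::= p <H>
step 2: stack=$ <H> p  input=p t t t $  — match p
step 3: stack=$ <H>  input=t t t $  — expand <H> ::= t <D>
step 4: stack=$ <D> t  input=t t t $  — match t
step 5: stack=$ <D>  input=t t $  — expand <D> ::= <H>
step 6: stack=$ <H>  input=t t $  — expand <H> ::= t <D>
step 7: stack=$ <D> t  input=t t $  — match t
step 8: stack=$ <D>  input=t $  — expand <D> ::= <H>
step 9: stack=$ <H>  input=t $  — expand <H> ::= t <D>
step 10: stack=$ <D> t  input=t $  — match t
step 11: stack=$ <D>  input=$  — expand <D> ::= <H>
step 12: stack=$ <H>  input=$  — expand <H> ::= λ
Accept reached after 12 steps.

12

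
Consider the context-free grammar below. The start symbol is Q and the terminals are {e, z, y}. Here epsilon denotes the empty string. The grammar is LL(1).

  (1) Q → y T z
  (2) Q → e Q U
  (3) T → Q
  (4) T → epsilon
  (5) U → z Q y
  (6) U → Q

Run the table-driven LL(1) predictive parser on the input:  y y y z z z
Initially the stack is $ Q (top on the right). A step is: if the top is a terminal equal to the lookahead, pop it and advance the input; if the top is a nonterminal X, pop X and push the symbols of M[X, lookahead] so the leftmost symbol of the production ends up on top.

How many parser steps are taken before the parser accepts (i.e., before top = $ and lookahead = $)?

12

step 1: stack=$ Q  input=y y y z z z $  — expand Q → y T z
step 2: stack=$ z T y  input=y y y z z z $  — match y
step 3: stack=$ z T  input=y y z z z $  — expand T → Q
step 4: stack=$ z Q  input=y y z z z $  — expand Q → y T z
step 5: stack=$ z z T y  input=y y z z z $  — match y
step 6: stack=$ z z T  input=y z z z $  — expand T → Q
step 7: stack=$ z z Q  input=y z z z $  — expand Q → y T z
step 8: stack=$ z z z T y  input=y z z z $  — match y
step 9: stack=$ z z z T  input=z z z $  — expand T → epsilon
step 10: stack=$ z z z  input=z z z $  — match z
step 11: stack=$ z z  input=z z $  — match z
step 12: stack=$ z  input=z $  — match z
Accept reached after 12 steps.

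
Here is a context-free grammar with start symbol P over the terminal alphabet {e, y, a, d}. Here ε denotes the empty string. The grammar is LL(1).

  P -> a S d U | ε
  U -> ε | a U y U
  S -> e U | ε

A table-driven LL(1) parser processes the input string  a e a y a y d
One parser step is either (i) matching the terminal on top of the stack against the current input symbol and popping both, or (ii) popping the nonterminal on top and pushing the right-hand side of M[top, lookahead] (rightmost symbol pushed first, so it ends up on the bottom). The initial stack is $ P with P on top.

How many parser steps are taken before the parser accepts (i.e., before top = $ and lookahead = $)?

step 1: stack=$ P  input=a e a y a y d $  — expand P -> a S d U
step 2: stack=$ U d S a  input=a e a y a y d $  — match a
step 3: stack=$ U d S  input=e a y a y d $  — expand S -> e U
step 4: stack=$ U d U e  input=e a y a y d $  — match e
step 5: stack=$ U d U  input=a y a y d $  — expand U -> a U y U
step 6: stack=$ U d U y U a  input=a y a y d $  — match a
step 7: stack=$ U d U y U  input=y a y d $  — expand U -> ε
step 8: stack=$ U d U y  input=y a y d $  — match y
step 9: stack=$ U d U  input=a y d $  — expand U -> a U y U
step 10: stack=$ U d U y U a  input=a y d $  — match a
step 11: stack=$ U d U y U  input=y d $  — expand U -> ε
step 12: stack=$ U d U y  input=y d $  — match y
step 13: stack=$ U d U  input=d $  — expand U -> ε
step 14: stack=$ U d  input=d $  — match d
step 15: stack=$ U  input=$  — expand U -> ε
Accept reached after 15 steps.

15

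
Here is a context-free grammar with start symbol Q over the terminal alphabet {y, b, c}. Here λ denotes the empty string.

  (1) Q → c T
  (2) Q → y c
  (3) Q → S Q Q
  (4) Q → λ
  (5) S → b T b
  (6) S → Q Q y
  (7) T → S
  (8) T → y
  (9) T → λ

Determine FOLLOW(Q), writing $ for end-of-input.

FIRST(Q) = {λ, b, c, y}  (via S Q Q)
FIRST(S) = {b, c, y}  (via Q Q y)
FIRST(T) = {λ, b, c, y}  (via S)
FOLLOW(Q) includes $ since Q is the start symbol.
FOLLOW(Q): in Q→S Q Q (occurrence 1), Q is followed by Q with FIRST {λ, b, c, y}; in Q→S Q Q (occurrence 1), the suffix after Q is nullable (adds nothing new); in Q→S Q Q (occurrence 2), the suffix after Q is empty (adds nothing new); in S→Q Q y (occurrence 1), Q is followed by Q y with FIRST {b, c, y}; in S→Q Q y (occurrence 2), Q is followed by y with FIRST {y}. Thus FOLLOW(Q) = {$, b, c, y}.
FOLLOW(T): in Q→c T, the suffix after T is empty, so FOLLOW(T) ⊇ FOLLOW(Q) = {$, b, c, y}; in S→b T b, T is followed by b with FIRST {b}. Thus FOLLOW(T) = {$, b, c, y}.
FOLLOW(S): in Q→S Q Q, S is followed by Q Q with FIRST {λ, b, c, y}; in Q→S Q Q, the suffix after S is nullable, so FOLLOW(S) ⊇ FOLLOW(Q) = {$, b, c, y}; in T→S, the suffix after S is empty, so FOLLOW(S) ⊇ FOLLOW(T) = {$, b, c, y}. Thus FOLLOW(S) = {$, b, c, y}.

{$, b, c, y}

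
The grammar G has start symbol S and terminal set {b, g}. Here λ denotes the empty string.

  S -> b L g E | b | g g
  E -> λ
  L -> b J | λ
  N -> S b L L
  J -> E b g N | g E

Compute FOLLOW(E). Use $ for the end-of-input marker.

{$, b, g}

FIRST(S): from S->b L g E we get {b}; from S->b we get {b}; from S->g g we get {g}. So FIRST(S) = {b, g}.
FIRST(E): from E->λ we get {λ}. So FIRST(E) = {λ}.
FIRST(L): from L->b J we get {b}; from L->λ we get {λ}. So FIRST(L) = {λ, b}.
FIRST(N): from N->S b L L we get {b, g}. So FIRST(N) = {b, g}.
FIRST(J): from J->E b g N we get {b}; from J->g E we get {g}. So FIRST(J) = {b, g}.
FOLLOW(S) includes $ since S is the start symbol.
FOLLOW(S): in N->S b L L, S is followed by b L L with FIRST {b}. Thus FOLLOW(S) = {$, b}.
FOLLOW(E): in S->b L g E, the suffix after E is empty, so FOLLOW(E) ⊇ FOLLOW(S) = {$, b}; in J->E b g N, E is followed by b g N with FIRST {b}; in J->g E, the suffix after E is empty, so FOLLOW(E) ⊇ FOLLOW(J) = {b, g}. Thus FOLLOW(E) = {$, b, g}.
FOLLOW(L): in S->b L g E, L is followed by g E with FIRST {g}; in N->S b L L (occurrence 1), L is followed by L with FIRST {λ, b}; in N->S b L L (occurrence 1), the suffix after L is nullable, so FOLLOW(L) ⊇ FOLLOW(N) = {b, g}; in N->S b L L (occurrence 2), the suffix after L is empty, so FOLLOW(L) ⊇ FOLLOW(N) = {b, g}. Thus FOLLOW(L) = {b, g}.
FOLLOW(J): in L->b J, the suffix after J is empty, so FOLLOW(J) ⊇ FOLLOW(L) = {b, g}. Thus FOLLOW(J) = {b, g}.
FOLLOW(N): in J->E b g N, the suffix after N is empty, so FOLLOW(N) ⊇ FOLLOW(J) = {b, g}. Thus FOLLOW(N) = {b, g}.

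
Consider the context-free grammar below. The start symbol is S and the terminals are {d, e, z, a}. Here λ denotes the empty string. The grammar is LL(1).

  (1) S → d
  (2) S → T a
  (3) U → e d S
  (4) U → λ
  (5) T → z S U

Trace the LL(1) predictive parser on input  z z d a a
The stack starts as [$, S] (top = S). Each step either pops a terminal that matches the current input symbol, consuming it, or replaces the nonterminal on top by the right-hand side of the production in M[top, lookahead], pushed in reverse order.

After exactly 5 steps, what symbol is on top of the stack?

     Stack      Input        Action
  1  $ S        z z d a a $  expand S → T a
  2  $ a T      z z d a a $  expand T → z S U
  3  $ a U S z  z z d a a $  match z
  4  $ a U S    z d a a $    expand S → T a
  5  $ a U a T  z d a a $    expand T → z S U
Stack after step 5: $ a U a U S z (top = z).

z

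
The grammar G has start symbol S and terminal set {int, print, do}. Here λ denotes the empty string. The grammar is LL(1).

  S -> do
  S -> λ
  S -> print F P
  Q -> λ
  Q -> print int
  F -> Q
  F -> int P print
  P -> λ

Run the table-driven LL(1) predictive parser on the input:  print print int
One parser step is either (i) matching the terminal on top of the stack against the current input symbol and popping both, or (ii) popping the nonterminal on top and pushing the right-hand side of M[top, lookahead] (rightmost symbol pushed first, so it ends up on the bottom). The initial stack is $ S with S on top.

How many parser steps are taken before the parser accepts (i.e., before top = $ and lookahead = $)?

7

step 1: stack=$ S  input=print print int $  — expand S -> print F P
step 2: stack=$ P F print  input=print print int $  — match print
step 3: stack=$ P F  input=print int $  — expand F -> Q
step 4: stack=$ P Q  input=print int $  — expand Q -> print int
step 5: stack=$ P int print  input=print int $  — match print
step 6: stack=$ P int  input=int $  — match int
step 7: stack=$ P  input=$  — expand P -> λ
Accept reached after 7 steps.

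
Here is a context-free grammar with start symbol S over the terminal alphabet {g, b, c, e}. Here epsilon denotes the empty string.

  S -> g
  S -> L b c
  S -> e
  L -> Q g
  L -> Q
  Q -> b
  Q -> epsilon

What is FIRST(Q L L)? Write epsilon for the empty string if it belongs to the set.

{epsilon, b, g}

FIRST(Q) = {epsilon, b}
FIRST(L) = {epsilon, b, g}  (via Q g, Q)
FIRST(S) = {b, e, g}  (via L b c)
FIRST(Q L L): take FIRST of each symbol in turn, carrying on past any symbol whose FIRST contains epsilon; result {epsilon, b, g}.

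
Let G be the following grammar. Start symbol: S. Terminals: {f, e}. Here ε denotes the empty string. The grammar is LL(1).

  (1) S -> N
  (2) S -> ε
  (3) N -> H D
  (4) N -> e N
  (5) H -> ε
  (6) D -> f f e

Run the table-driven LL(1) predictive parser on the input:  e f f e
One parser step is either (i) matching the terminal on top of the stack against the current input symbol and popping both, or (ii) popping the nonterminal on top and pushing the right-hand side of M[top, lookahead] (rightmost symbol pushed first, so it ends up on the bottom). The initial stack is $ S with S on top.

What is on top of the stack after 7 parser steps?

step 1: stack=$ S  input=e f f e $  — expand S -> N
step 2: stack=$ N  input=e f f e $  — expand N -> e N
step 3: stack=$ N e  input=e f f e $  — match e
step 4: stack=$ N  input=f f e $  — expand N -> H D
step 5: stack=$ D H  input=f f e $  — expand H -> ε
step 6: stack=$ D  input=f f e $  — expand D -> f f e
step 7: stack=$ e f f  input=f f e $  — match f
Stack after step 7: $ e f (top = f).

f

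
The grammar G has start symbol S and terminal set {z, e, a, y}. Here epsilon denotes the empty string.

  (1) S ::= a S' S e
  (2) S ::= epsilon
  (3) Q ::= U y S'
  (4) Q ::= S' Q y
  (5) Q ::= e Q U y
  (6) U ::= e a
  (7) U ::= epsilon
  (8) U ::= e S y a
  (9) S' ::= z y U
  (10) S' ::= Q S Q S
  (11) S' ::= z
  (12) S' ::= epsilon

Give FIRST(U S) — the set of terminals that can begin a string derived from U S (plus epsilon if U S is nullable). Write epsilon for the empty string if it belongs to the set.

{epsilon, a, e}

FIRST(S): from S::=a S' S e we get {a}; from S::=epsilon we get {epsilon}. So FIRST(S) = {epsilon, a}.
FIRST(U): from U::=e a we get {e}; from U::=epsilon we get {epsilon}; from U::=e S y a we get {e}. So FIRST(U) = {epsilon, e}.
FIRST(Q): from Q::=U y S' we get {e, y}; from Q::=S' Q y we get {e, y, z}; from Q::=e Q U y we get {e}. So FIRST(Q) = {e, y, z}.
FIRST(S'): from S'::=z y U we get {z}; from S'::=Q S Q S we get {e, y, z}; from S'::=z we get {z}; from S'::=epsilon we get {epsilon}. So FIRST(S') = {epsilon, e, y, z}.
FIRST(U S): take FIRST of each symbol in turn, carrying on past any symbol whose FIRST contains epsilon; result {epsilon, a, e}.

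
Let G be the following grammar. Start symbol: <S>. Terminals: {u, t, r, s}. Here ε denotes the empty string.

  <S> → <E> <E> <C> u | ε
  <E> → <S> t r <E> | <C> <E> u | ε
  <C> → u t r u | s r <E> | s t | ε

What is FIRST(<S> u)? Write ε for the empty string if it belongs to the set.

{s, t, u}

FIRST(<C>) = {ε, s, u}
FIRST(<S>) = {ε, s, t, u}  (via <E> <E> <C> u)
FIRST(<E>) = {ε, s, t, u}  (via <S> t r <E>, <C> <E> u)
FIRST(<S> u): take FIRST of each symbol in turn, carrying on past any symbol whose FIRST contains ε; result {s, t, u}.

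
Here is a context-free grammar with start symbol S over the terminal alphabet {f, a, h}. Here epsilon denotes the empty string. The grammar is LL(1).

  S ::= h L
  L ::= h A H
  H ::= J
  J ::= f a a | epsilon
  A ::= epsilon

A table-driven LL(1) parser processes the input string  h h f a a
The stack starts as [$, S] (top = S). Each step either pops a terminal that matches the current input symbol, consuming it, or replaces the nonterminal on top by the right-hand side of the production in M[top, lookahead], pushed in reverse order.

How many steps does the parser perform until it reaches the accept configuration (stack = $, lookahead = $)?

      Stack    Input        Action
   1  $ S      h h f a a $  expand S ::= h L
   2  $ L h    h h f a a $  match h
   3  $ L      h f a a $    expand L ::= h A H
   4  $ H A h  h f a a $    match h
   5  $ H A    f a a $      expand A ::= epsilon
   6  $ H      f a a $      expand H ::= J
   7  $ J      f a a $      expand J ::= f a a
   8  $ a a f  f a a $      match f
   9  $ a a    a a $        match a
  10  $ a      a $          match a
Accept reached after 10 steps.

10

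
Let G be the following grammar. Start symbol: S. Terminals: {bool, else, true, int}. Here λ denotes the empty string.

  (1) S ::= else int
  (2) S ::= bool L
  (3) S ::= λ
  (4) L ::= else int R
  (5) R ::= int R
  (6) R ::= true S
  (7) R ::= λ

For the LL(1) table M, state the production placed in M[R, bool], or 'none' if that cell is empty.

none

FIRST(S) = {λ, bool, else}
FIRST(L) = {else}
FIRST(R) = {λ, int, true}
FOLLOW(S) includes $ since S is the start symbol.
FOLLOW(L): in S::=bool L, the suffix after L is empty, so FOLLOW(L) ⊇ FOLLOW(S) = {$}. Thus FOLLOW(L) = {$}.
FOLLOW(R): in L::=else int R, the suffix after R is empty, so FOLLOW(R) ⊇ FOLLOW(L) = {$}; in R::=int R, the suffix after R is empty (adds nothing new). Thus FOLLOW(R) = {$}.
For R ::= int R: FIRST(int R) = {int}, so it goes in M[R, t] for t ∈ {int}.
For R ::= true S: FIRST(true S) = {true}, so it goes in M[R, t] for t ∈ {true}.
For R ::= λ: FIRST(λ) = {λ}, so it goes in M[R, t] for t ∈ {}; since λ ∈ FIRST, also for every t ∈ FOLLOW(R) = {$}.
None of these place a production in M[R, bool].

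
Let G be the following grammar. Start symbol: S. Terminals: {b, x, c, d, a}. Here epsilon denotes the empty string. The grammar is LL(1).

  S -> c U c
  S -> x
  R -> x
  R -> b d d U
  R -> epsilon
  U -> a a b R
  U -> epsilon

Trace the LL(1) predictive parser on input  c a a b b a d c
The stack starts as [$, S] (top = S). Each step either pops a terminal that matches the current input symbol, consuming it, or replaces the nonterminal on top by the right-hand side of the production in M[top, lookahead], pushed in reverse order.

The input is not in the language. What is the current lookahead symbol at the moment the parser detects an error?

     Stack        Input              Action
  1  $ S          c a a b b a d c $  expand S -> c U c
  2  $ c U c      c a a b b a d c $  match c
  3  $ c U        a a b b a d c $    expand U -> a a b R
  4  $ c R b a a  a a b b a d c $    match a
  5  $ c R b a    a b b a d c $      match a
  6  $ c R b      b b a d c $        match b
  7  $ c R        b a d c $          expand R -> b d d U
  8  $ c U d d b  b a d c $          match b
  9  $ c U d d    a d c $            error: top is terminal d but lookahead is a

a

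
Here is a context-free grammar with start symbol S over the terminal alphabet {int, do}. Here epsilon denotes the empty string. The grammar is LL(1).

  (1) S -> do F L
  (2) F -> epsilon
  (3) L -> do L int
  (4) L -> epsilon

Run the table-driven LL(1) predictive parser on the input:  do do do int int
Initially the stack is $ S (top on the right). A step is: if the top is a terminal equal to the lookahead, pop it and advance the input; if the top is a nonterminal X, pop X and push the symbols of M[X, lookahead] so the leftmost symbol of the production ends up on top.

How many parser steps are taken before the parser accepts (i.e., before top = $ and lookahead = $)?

10

step 1: stack=$ S  input=do do do int int $  — expand S -> do F L
step 2: stack=$ L F do  input=do do do int int $  — match do
step 3: stack=$ L F  input=do do int int $  — expand F -> epsilon
step 4: stack=$ L  input=do do int int $  — expand L -> do L int
step 5: stack=$ int L do  input=do do int int $  — match do
step 6: stack=$ int L  input=do int int $  — expand L -> do L int
step 7: stack=$ int int L do  input=do int int $  — match do
step 8: stack=$ int int L  input=int int $  — expand L -> epsilon
step 9: stack=$ int int  input=int int $  — match int
step 10: stack=$ int  input=int $  — match int
Accept reached after 10 steps.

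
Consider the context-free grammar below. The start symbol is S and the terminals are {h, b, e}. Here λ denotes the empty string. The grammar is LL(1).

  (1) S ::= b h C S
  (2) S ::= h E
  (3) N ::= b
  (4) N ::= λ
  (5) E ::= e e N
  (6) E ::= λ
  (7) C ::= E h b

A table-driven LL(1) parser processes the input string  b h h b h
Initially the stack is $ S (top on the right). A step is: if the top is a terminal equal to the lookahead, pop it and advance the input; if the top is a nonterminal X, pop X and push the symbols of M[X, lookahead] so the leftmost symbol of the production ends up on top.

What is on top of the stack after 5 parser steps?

h

     Stack      Input        Action
  1  $ S        b h h b h $  expand S ::= b h C S
  2  $ S C h b  b h h b h $  match b
  3  $ S C h    h h b h $    match h
  4  $ S C      h b h $      expand C ::= E h b
  5  $ S b h E  h b h $      expand E ::= λ
Stack after step 5: $ S b h (top = h).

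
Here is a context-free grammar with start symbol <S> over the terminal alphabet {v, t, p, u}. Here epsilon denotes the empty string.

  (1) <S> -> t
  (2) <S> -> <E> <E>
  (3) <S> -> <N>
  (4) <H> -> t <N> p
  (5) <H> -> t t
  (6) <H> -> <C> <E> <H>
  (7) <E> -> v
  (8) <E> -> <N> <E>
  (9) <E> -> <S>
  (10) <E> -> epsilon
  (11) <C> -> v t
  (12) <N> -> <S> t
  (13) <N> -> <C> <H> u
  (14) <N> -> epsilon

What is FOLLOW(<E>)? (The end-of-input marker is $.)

FIRST(<C>) = {v}
FIRST(<H>) = {t, v}  (via <C> <E> <H>)
FIRST(<S>) = {epsilon, t, v}  (via <E> <E>, <N>)
FIRST(<N>) = {epsilon, t, v}  (via <S> t, <C> <H> u)
FIRST(<E>) = {epsilon, t, v}  (via <N> <E>, <S>)
FOLLOW(<S>) includes $ since <S> is the start symbol.
FOLLOW(<H>): in <H>-><C> <E> <H>, the suffix after <H> is empty (adds nothing new); in <N>-><C> <H> u, <H> is followed by u with FIRST {u}. Thus FOLLOW(<H>) = {u}.
FOLLOW(<C>): in <H>-><C> <E> <H>, <C> is followed by <E> <H> with FIRST {t, v}; in <N>-><C> <H> u, <C> is followed by <H> u with FIRST {t, v}. Thus FOLLOW(<C>) = {t, v}.
FOLLOW(<S>): in <E>-><S>, the suffix after <S> is empty, so FOLLOW(<S>) ⊇ FOLLOW(<E>) = {$, t, v}; in <N>-><S> t, <S> is followed by t with FIRST {t}. Thus FOLLOW(<S>) = {$, t, v}.
FOLLOW(<E>): in <S>-><E> <E> (occurrence 1), <E> is followed by <E> with FIRST {epsilon, t, v}; in <S>-><E> <E> (occurrence 1), the suffix after <E> is nullable, so FOLLOW(<E>) ⊇ FOLLOW(<S>) = {$, t, v}; in <S>-><E> <E> (occurrence 2), the suffix after <E> is empty, so FOLLOW(<E>) ⊇ FOLLOW(<S>) = {$, t, v}; in <H>-><C> <E> <H>, <E> is followed by <H> with FIRST {t, v}; in <E>-><N> <E>, the suffix after <E> is empty (adds nothing new). Thus FOLLOW(<E>) = {$, t, v}.
FOLLOW(<N>): in <S>-><N>, the suffix after <N> is empty, so FOLLOW(<N>) ⊇ FOLLOW(<S>) = {$, t, v}; in <H>->t <N> p, <N> is followed by p with FIRST {p}; in <E>-><N> <E>, <N> is followed by <E> with FIRST {epsilon, t, v}; in <E>-><N> <E>, the suffix after <N> is nullable, so FOLLOW(<N>) ⊇ FOLLOW(<E>) = {$, t, v}. Thus FOLLOW(<N>) = {$, p, t, v}.

{$, t, v}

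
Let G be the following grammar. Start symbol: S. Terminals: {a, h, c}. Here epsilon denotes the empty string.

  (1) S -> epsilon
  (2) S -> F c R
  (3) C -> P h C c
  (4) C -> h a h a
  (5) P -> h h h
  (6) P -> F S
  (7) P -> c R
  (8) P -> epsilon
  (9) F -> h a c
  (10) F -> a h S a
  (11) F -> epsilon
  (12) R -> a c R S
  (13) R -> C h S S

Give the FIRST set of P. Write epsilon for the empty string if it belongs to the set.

FIRST(F) = {epsilon, a, h}
FIRST(S) = {epsilon, a, c, h}  (via F c R)
FIRST(P) = {epsilon, a, c, h}  (via F S)
FIRST(C) = {a, c, h}  (via P h C c)
FIRST(R) = {a, c, h}  (via C h S S)

{epsilon, a, c, h}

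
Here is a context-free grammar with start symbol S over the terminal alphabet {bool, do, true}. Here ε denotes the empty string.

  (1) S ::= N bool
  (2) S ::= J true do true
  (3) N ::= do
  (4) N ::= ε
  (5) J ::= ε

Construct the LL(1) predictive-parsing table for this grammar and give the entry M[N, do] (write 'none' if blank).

FIRST(N) = {ε, do}
FIRST(J) = {ε}
FIRST(S) = {bool, do, true}  (via N bool, J true do true)
FOLLOW(S) includes $ since S is the start symbol.
FOLLOW(N): in S::=N bool, N is followed by bool with FIRST {bool}. Thus FOLLOW(N) = {bool}.
For N ::= do: FIRST(do) = {do}, so it goes in M[N, t] for t ∈ {do}.
For N ::= ε: FIRST(ε) = {ε}, so it goes in M[N, t] for t ∈ {}; since ε ∈ FIRST, also for every t ∈ FOLLOW(N) = {bool}.

N ::= do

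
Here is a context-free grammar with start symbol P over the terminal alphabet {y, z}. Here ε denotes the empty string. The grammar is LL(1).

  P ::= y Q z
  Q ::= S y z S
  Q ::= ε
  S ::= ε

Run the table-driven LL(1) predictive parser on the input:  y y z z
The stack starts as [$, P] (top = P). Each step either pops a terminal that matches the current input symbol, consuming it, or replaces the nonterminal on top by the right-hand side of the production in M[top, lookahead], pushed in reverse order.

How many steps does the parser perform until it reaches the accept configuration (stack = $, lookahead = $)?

8

     Stack        Input      Action
  1  $ P          y y z z $  expand P ::= y Q z
  2  $ z Q y      y y z z $  match y
  3  $ z Q        y z z $    expand Q ::= S y z S
  4  $ z S z y S  y z z $    expand S ::= ε
  5  $ z S z y    y z z $    match y
  6  $ z S z      z z $      match z
  7  $ z S        z $        expand S ::= ε
  8  $ z          z $        match z
Accept reached after 8 steps.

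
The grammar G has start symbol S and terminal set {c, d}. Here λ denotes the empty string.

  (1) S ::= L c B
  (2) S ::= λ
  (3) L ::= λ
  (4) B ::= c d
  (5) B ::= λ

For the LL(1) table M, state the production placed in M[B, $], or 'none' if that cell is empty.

B ::= λ

FIRST(L): from L::=λ we get {λ}. So FIRST(L) = {λ}.
FIRST(B): from B::=c d we get {c}; from B::=λ we get {λ}. So FIRST(B) = {λ, c}.
FIRST(S): from S::=L c B we get {c}; from S::=λ we get {λ}. So FIRST(S) = {λ, c}.
FOLLOW(S) includes $ since S is the start symbol.
FOLLOW(S): S appears on no right-hand side. Thus FOLLOW(S) = {$}.
FOLLOW(B): in S::=L c B, the suffix after B is empty, so FOLLOW(B) ⊇ FOLLOW(S) = {$}. Thus FOLLOW(B) = {$}.
For B ::= c d: FIRST(c d) = {c}, so it goes in M[B, t] for t ∈ {c}.
For B ::= λ: FIRST(λ) = {λ}, so it goes in M[B, t] for t ∈ {}; since λ ∈ FIRST, also for every t ∈ FOLLOW(B) = {$}.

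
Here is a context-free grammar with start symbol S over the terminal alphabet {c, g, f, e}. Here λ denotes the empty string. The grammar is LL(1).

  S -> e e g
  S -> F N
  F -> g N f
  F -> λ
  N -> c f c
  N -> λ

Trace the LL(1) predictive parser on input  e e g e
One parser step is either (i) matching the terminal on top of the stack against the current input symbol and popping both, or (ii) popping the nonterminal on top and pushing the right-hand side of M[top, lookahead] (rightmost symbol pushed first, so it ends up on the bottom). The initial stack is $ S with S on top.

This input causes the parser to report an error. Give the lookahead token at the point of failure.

     Stack    Input      Action
  1  $ S      e e g e $  expand S -> e e g
  2  $ g e e  e e g e $  match e
  3  $ g e    e g e $    match e
  4  $ g      g e $      match g
  5  $        e $        error: stack empty but input remains

e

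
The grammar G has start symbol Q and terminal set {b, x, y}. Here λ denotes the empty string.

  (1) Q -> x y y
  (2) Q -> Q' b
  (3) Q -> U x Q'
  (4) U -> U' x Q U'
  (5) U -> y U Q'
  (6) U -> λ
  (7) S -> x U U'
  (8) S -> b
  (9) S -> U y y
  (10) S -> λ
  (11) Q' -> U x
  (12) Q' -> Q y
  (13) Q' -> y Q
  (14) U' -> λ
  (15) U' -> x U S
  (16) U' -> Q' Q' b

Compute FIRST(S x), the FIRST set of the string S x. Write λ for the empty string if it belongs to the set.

{b, x, y}

FIRST(Q): from Q->x y y we get {x}; from Q->Q' b we get {x, y}; from Q->U x Q' we get {x, y}. So FIRST(Q) = {x, y}.
FIRST(U): from U->U' x Q U' we get {x, y}; from U->y U Q' we get {y}; from U->λ we get {λ}. So FIRST(U) = {λ, x, y}.
FIRST(S): from S->x U U' we get {x}; from S->b we get {b}; from S->U y y we get {x, y}; from S->λ we get {λ}. So FIRST(S) = {λ, b, x, y}.
FIRST(Q'): from Q'->U x we get {x, y}; from Q'->Q y we get {x, y}; from Q'->y Q we get {y}. So FIRST(Q') = {x, y}.
FIRST(U'): from U'->λ we get {λ}; from U'->x U S we get {x}; from U'->Q' Q' b we get {x, y}. So FIRST(U') = {λ, x, y}.
FIRST(S x): take FIRST of each symbol in turn, carrying on past any symbol whose FIRST contains λ; result {b, x, y}.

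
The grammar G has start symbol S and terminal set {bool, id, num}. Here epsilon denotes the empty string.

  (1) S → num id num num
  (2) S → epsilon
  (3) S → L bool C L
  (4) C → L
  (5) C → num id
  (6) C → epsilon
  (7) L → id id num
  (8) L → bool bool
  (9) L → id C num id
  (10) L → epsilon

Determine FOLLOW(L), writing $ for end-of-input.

FIRST(L): from L→id id num we get {id}; from L→bool bool we get {bool}; from L→id C num id we get {id}; from L→epsilon we get {epsilon}. So FIRST(L) = {epsilon, bool, id}.
FIRST(S): from S→num id num num we get {num}; from S→epsilon we get {epsilon}; from S→L bool C L we get {bool, id}. So FIRST(S) = {epsilon, bool, id, num}.
FIRST(C): from C→L we get {epsilon, bool, id}; from C→num id we get {num}; from C→epsilon we get {epsilon}. So FIRST(C) = {epsilon, bool, id, num}.
FOLLOW(S) includes $ since S is the start symbol.
FOLLOW(S): S appears on no right-hand side. Thus FOLLOW(S) = {$}.
FOLLOW(C): in S→L bool C L, C is followed by L with FIRST {epsilon, bool, id}; in S→L bool C L, the suffix after C is nullable, so FOLLOW(C) ⊇ FOLLOW(S) = {$}; in L→id C num id, C is followed by num id with FIRST {num}. Thus FOLLOW(C) = {$, bool, id, num}.
FOLLOW(L): in S→L bool C L (occurrence 1), L is followed by bool C L with FIRST {bool}; in S→L bool C L (occurrence 2), the suffix after L is empty, so FOLLOW(L) ⊇ FOLLOW(S) = {$}; in C→L, the suffix after L is empty, so FOLLOW(L) ⊇ FOLLOW(C) = {$, bool, id, num}. Thus FOLLOW(L) = {$, bool, id, num}.

{$, bool, id, num}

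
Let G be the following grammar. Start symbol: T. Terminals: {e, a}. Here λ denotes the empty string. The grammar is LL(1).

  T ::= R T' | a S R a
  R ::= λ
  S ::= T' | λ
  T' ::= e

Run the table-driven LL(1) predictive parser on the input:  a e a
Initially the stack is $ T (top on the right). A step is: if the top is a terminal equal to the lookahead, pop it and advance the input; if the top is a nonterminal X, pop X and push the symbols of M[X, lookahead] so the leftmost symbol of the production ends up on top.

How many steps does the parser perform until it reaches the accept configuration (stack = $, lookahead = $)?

step 1: stack=$ T  input=a e a $  — expand T ::= a S R a
step 2: stack=$ a R S a  input=a e a $  — match a
step 3: stack=$ a R S  input=e a $  — expand S ::= T'
step 4: stack=$ a R T'  input=e a $  — expand T' ::= e
step 5: stack=$ a R e  input=e a $  — match e
step 6: stack=$ a R  input=a $  — expand R ::= λ
step 7: stack=$ a  input=a $  — match a
Accept reached after 7 steps.

7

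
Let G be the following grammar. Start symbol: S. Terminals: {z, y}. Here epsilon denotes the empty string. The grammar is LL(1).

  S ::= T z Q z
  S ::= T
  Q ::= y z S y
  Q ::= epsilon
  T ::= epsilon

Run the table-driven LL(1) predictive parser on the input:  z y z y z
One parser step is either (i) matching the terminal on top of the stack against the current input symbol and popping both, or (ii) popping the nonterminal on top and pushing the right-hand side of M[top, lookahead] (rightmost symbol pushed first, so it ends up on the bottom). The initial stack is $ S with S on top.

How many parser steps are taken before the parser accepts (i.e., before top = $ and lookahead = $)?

      Stack        Input        Action
   1  $ S          z y z y z $  expand S ::= T z Q z
   2  $ z Q z T    z y z y z $  expand T ::= epsilon
   3  $ z Q z      z y z y z $  match z
   4  $ z Q        y z y z $    expand Q ::= y z S y
   5  $ z y S z y  y z y z $    match y
   6  $ z y S z    z y z $      match z
   7  $ z y S      y z $        expand S ::= T
   8  $ z y T      y z $        expand T ::= epsilon
   9  $ z y        y z $        match y
  10  $ z          z $          match z
Accept reached after 10 steps.

10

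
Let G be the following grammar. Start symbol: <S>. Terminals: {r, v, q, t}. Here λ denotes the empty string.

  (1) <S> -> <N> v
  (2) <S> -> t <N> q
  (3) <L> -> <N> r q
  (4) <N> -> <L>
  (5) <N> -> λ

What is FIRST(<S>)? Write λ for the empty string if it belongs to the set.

{r, t, v}

FIRST(<S>) = {r, t, v}  (via <N> v)
FIRST(<L>) = {r}  (via <N> r q)
FIRST(<N>) = {λ, r}  (via <L>)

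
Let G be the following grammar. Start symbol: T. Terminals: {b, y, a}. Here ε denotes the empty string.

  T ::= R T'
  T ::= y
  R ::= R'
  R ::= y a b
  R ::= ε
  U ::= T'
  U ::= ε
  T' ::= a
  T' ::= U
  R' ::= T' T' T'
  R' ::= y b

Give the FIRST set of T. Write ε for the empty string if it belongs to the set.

FIRST(T): from T::=R T' we get {ε, a, y}; from T::=y we get {y}. So FIRST(T) = {ε, a, y}.
FIRST(R): from R::=R' we get {ε, a, y}; from R::=y a b we get {y}; from R::=ε we get {ε}. So FIRST(R) = {ε, a, y}.
FIRST(U): from U::=T' we get {ε, a}; from U::=ε we get {ε}. So FIRST(U) = {ε, a}.
FIRST(T'): from T'::=a we get {a}; from T'::=U we get {ε, a}. So FIRST(T') = {ε, a}.
FIRST(R'): from R'::=T' T' T' we get {ε, a}; from R'::=y b we get {y}. So FIRST(R') = {ε, a, y}.

{ε, a, y}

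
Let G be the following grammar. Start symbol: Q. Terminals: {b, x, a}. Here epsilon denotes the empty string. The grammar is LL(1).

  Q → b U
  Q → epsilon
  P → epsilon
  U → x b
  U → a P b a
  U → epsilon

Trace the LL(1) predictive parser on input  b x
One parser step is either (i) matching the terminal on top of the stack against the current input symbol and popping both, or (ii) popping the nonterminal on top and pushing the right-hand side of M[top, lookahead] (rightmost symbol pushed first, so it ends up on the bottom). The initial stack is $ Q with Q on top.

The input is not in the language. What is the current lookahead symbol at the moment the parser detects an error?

$

     Stack  Input  Action
  1  $ Q    b x $  expand Q → b U
  2  $ U b  b x $  match b
  3  $ U    x $    expand U → x b
  4  $ b x  x $    match x
  5  $ b    $      error: top is terminal b but lookahead is $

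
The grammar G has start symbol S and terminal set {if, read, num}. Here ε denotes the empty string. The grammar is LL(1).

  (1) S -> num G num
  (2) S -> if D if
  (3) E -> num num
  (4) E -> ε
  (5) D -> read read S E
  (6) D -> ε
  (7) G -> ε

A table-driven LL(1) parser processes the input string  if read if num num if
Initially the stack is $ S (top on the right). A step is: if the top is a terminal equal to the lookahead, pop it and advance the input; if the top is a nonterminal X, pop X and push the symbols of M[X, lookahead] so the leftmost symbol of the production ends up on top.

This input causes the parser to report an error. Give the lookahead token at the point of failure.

if

step 1: stack=$ S  input=if read if num num if $  — expand S -> if D if
step 2: stack=$ if D if  input=if read if num num if $  — match if
step 3: stack=$ if D  input=read if num num if $  — expand D -> read read S E
step 4: stack=$ if E S read read  input=read if num num if $  — match read
step 5: stack=$ if E S read  input=if num num if $  — error: top is terminal read but lookahead is if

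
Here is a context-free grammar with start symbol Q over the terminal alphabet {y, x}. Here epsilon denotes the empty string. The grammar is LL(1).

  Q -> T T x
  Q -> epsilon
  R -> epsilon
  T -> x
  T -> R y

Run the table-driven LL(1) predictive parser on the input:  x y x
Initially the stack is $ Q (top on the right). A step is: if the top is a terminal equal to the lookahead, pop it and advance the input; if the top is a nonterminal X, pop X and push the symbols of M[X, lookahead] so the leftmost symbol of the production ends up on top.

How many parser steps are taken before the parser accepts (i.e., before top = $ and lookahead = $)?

7

step 1: stack=$ Q  input=x y x $  — expand Q -> T T x
step 2: stack=$ x T T  input=x y x $  — expand T -> x
step 3: stack=$ x T x  input=x y x $  — match x
step 4: stack=$ x T  input=y x $  — expand T -> R y
step 5: stack=$ x y R  input=y x $  — expand R -> epsilon
step 6: stack=$ x y  input=y x $  — match y
step 7: stack=$ x  input=x $  — match x
Accept reached after 7 steps.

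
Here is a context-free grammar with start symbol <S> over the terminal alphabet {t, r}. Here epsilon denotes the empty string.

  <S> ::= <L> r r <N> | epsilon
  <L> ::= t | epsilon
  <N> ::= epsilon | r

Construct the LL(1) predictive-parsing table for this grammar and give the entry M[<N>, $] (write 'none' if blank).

FIRST(<L>) = {epsilon, t}
FIRST(<N>) = {epsilon, r}
FIRST(<S>) = {epsilon, r, t}  (via <L> r r <N>)
FOLLOW(<S>) includes $ since <S> is the start symbol.
FOLLOW(<S>): <S> appears on no right-hand side. Thus FOLLOW(<S>) = {$}.
FOLLOW(<N>): in <S>::=<L> r r <N>, the suffix after <N> is empty, so FOLLOW(<N>) ⊇ FOLLOW(<S>) = {$}. Thus FOLLOW(<N>) = {$}.
For <N> ::= epsilon: FIRST(epsilon) = {epsilon}, so it goes in M[<N>, t] for t ∈ {}; since epsilon ∈ FIRST, also for every t ∈ FOLLOW(<N>) = {$}.
For <N> ::= r: FIRST(r) = {r}, so it goes in M[<N>, t] for t ∈ {r}.

<N> ::= epsilon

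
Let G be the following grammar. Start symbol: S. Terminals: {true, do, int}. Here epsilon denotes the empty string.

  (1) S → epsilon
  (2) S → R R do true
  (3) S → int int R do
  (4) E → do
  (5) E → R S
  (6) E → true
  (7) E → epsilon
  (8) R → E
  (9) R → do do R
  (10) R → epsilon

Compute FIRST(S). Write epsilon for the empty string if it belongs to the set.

{epsilon, do, int, true}

FIRST(S) = {epsilon, do, int, true}  (via R R do true)
FIRST(E) = {epsilon, do, int, true}  (via R S)
FIRST(R) = {epsilon, do, int, true}  (via E)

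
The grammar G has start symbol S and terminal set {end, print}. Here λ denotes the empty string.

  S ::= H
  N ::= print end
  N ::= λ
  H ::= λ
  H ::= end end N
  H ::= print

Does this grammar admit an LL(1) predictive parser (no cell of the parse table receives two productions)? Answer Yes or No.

Yes

FIRST(S) = {λ, end, print}
FIRST(N) = {λ, print}
FIRST(H) = {λ, end, print}
FOLLOW(S) = {$}
FOLLOW(N) = {$}
FOLLOW(H) = {$}
Each cell of M receives at most one production.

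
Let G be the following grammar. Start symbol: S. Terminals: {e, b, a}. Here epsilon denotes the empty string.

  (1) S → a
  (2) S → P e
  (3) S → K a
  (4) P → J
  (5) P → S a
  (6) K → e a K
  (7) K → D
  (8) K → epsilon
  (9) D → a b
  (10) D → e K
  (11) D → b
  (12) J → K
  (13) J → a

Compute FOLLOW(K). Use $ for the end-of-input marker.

{a, e}

FIRST(D) = {a, b, e}
FIRST(K) = {epsilon, a, b, e}  (via D)
FIRST(J) = {epsilon, a, b, e}  (via K)
FIRST(S) = {a, b, e}  (via P e, K a)
FIRST(P) = {epsilon, a, b, e}  (via J, S a)
FOLLOW(S) includes $ since S is the start symbol.
FOLLOW(S): in P→S a, S is followed by a with FIRST {a}. Thus FOLLOW(S) = {$, a}.
FOLLOW(P): in S→P e, P is followed by e with FIRST {e}. Thus FOLLOW(P) = {e}.
FOLLOW(J): in P→J, the suffix after J is empty, so FOLLOW(J) ⊇ FOLLOW(P) = {e}. Thus FOLLOW(J) = {e}.
FOLLOW(K): in S→K a, K is followed by a with FIRST {a}; in K→e a K, the suffix after K is empty (adds nothing new); in D→e K, the suffix after K is empty, so FOLLOW(K) ⊇ FOLLOW(D) = {a, e}; in J→K, the suffix after K is empty, so FOLLOW(K) ⊇ FOLLOW(J) = {e}. Thus FOLLOW(K) = {a, e}.
FOLLOW(D): in K→D, the suffix after D is empty, so FOLLOW(D) ⊇ FOLLOW(K) = {a, e}. Thus FOLLOW(D) = {a, e}.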